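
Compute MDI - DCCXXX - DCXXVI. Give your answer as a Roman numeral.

MDI = 1501, DCCXXX = 730, DCXXVI = 626
1501 - 730 = 771
771 - 626 = 145

CXLV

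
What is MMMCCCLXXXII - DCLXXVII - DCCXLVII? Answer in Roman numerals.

MMMCCCLXXXII = 3382, DCLXXVII = 677, DCCXLVII = 747
3382 - 677 = 2705
2705 - 747 = 1958

MCMLVIII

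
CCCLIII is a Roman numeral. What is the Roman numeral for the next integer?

CCCLIII = 353, so the next integer is 353 + 1 = 354

CCCLIV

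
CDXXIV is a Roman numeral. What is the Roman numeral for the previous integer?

CDXXIV = 424, so the previous integer is 424 - 1 = 423

CDXXIII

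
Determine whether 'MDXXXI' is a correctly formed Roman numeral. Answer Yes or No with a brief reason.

'MDXXXI': Check the rules: uses only the symbols I, V, X, L, C, D, M; no symbol is repeated more than three times in a row; V, L and D each appear at most once; no smaller symbol precedes a larger one (values never increase from left to right). Value: M (1000) + D (500) + X (10) + X (10) + X (10) + I (1) = 1531. So it is a valid standard Roman numeral.

Yes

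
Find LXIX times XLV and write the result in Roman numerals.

LXIX = 69
XLV = 45
69 × 45 = 3105

MMMCV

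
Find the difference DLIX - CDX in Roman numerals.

DLIX = 559
CDX = 410
559 - 410 = 149

CXLIX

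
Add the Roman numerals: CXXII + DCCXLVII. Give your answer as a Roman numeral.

CXXII = 122
DCCXLVII = 747
122 + 747 = 869

DCCCLXIX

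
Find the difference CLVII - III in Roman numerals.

CLVII = 157
III = 3
157 - 3 = 154

CLIV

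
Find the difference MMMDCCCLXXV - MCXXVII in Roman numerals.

MMMDCCCLXXV = 3875
MCXXVII = 1127
3875 - 1127 = 2748

MMDCCXLVIII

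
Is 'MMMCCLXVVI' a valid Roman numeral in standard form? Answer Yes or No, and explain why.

'MMMCCLXVVI': V should not appear more than once

No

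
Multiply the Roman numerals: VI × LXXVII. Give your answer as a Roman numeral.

VI = 6
LXXVII = 77
6 × 77 = 462

CDLXII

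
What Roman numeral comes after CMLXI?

CMLXI = 961, so the next integer is 961 + 1 = 962

CMLXII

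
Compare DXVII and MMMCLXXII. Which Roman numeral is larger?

DXVII = 517
MMMCLXXII = 3172
3172 is larger

MMMCLXXII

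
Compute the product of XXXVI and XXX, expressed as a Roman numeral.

XXXVI = 36
XXX = 30
36 × 30 = 1080

MLXXX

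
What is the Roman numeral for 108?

Convert 108 to Roman numerals:
  108 contains 1×100 (C)
  8 contains 1×5 (V)
  3 contains 3×1 (III)

CVIII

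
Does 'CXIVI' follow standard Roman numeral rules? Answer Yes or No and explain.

'CXIVI': I cannot come right after the subtractive pair IV: once I is subtracted in IV, the next symbol must be smaller than I

No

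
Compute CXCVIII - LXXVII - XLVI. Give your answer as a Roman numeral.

CXCVIII = 198, LXXVII = 77, XLVI = 46
198 - 77 = 121
121 - 46 = 75

LXXV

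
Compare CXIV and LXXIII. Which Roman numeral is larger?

CXIV = 114
LXXIII = 73
114 is larger

CXIV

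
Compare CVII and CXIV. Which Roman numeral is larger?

CVII = 107
CXIV = 114
114 is larger

CXIV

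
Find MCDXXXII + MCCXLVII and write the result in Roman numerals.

MCDXXXII = 1432
MCCXLVII = 1247
1432 + 1247 = 2679

MMDCLXXIX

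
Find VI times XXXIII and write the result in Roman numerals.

VI = 6
XXXIII = 33
6 × 33 = 198

CXCVIII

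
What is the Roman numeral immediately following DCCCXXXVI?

DCCCXXXVI = 836; next is 837

DCCCXXXVII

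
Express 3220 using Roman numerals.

Convert 3220 to Roman numerals:
  3220 contains 3×1000 (MMM)
  220 contains 2×100 (CC)
  20 contains 2×10 (XX)

MMMCCXX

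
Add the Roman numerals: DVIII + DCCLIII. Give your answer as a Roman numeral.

DVIII = 508
DCCLIII = 753
508 + 753 = 1261

MCCLXI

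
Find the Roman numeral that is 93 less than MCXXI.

MCXXI = 1121
1121 - 93 = 1028

MXXVIII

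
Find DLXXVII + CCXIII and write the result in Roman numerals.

DLXXVII = 577
CCXIII = 213
577 + 213 = 790

DCCXC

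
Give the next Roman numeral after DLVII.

DLVII = 557; next is 558

DLVIII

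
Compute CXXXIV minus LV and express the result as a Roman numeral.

CXXXIV = 134
LV = 55
134 - 55 = 79

LXXIX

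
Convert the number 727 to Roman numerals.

Convert 727 to Roman numerals:
  727 contains 1×500 (D)
  227 contains 2×100 (CC)
  27 contains 2×10 (XX)
  7 contains 1×5 (V)
  2 contains 2×1 (II)

DCCXXVII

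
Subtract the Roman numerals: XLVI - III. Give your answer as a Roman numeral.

XLVI = 46
III = 3
46 - 3 = 43

XLIII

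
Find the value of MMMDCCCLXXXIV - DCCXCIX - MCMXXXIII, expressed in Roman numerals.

MMMDCCCLXXXIV = 3884, DCCXCIX = 799, MCMXXXIII = 1933
3884 - 799 = 3085
3085 - 1933 = 1152

MCLII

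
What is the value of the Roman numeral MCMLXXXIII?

MCMLXXXIII: M=1000, CM=900, L=50, X=10, X=10, X=10, I=1, I=1, I=1
1000 + 900 + 50 + 10 + 10 + 10 + 1 + 1 + 1 = 1983

1983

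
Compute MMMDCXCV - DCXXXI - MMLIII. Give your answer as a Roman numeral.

MMMDCXCV = 3695, DCXXXI = 631, MMLIII = 2053
3695 - 631 = 3064
3064 - 2053 = 1011

MXI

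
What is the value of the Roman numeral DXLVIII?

DXLVIII: D=500, XL=40, V=5, I=1, I=1, I=1
500 + 40 + 5 + 1 + 1 + 1 = 548

548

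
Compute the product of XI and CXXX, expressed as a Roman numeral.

XI = 11
CXXX = 130
11 × 130 = 1430

MCDXXX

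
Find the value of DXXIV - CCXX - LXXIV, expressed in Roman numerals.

DXXIV = 524, CCXX = 220, LXXIV = 74
524 - 220 = 304
304 - 74 = 230

CCXXX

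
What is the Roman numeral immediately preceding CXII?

CXII = 112; previous is 111

CXI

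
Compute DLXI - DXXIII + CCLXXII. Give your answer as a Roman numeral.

DLXI = 561, DXXIII = 523, CCLXXII = 272
561 - 523 = 38
38 + 272 = 310

CCCX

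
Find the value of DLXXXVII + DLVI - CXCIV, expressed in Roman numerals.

DLXXXVII = 587, DLVI = 556, CXCIV = 194
587 + 556 = 1143
1143 - 194 = 949

CMXLIX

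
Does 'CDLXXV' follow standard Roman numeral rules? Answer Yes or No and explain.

'CDLXXV': Check the rules: uses only the symbols I, V, X, L, C, D, M; no symbol is repeated more than three times in a row; V, L and D each appear at most once; the only place a smaller symbol precedes a larger one is the allowed subtractive pair CD, the symbol right after such a pair (if any) is smaller than the pair's first symbol, and otherwise the values never increase from left to right. Value: CD (400) + L (50) + X (10) + X (10) + V (5) = 475. So it is a valid standard Roman numeral.

Yes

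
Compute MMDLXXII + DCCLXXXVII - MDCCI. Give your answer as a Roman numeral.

MMDLXXII = 2572, DCCLXXXVII = 787, MDCCI = 1701
2572 + 787 = 3359
3359 - 1701 = 1658

MDCLVIII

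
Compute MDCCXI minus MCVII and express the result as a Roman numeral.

MDCCXI = 1711
MCVII = 1107
1711 - 1107 = 604

DCIV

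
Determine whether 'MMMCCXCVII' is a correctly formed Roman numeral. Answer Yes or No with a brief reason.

'MMMCCXCVII': Check the rules: uses only the symbols I, V, X, L, C, D, M; no symbol is repeated more than three times in a row; V, L and D each appear at most once; the only place a smaller symbol precedes a larger one is the allowed subtractive pair XC, the symbol right after such a pair (if any) is smaller than the pair's first symbol, and otherwise the values never increase from left to right. Value: M (1000) + M (1000) + M (1000) + C (100) + C (100) + XC (90) + V (5) + I (1) + I (1) = 3297. So it is a valid standard Roman numeral.

Yes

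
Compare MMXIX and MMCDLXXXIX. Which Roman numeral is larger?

MMXIX = 2019
MMCDLXXXIX = 2489
2489 is larger

MMCDLXXXIX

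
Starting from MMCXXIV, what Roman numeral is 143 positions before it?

MMCXXIV = 2124
2124 - 143 = 1981

MCMLXXXI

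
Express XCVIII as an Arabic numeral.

XCVIII: XC=90, V=5, I=1, I=1, I=1
90 + 5 + 1 + 1 + 1 = 98

98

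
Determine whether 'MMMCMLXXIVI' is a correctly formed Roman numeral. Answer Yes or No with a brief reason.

'MMMCMLXXIVI': I cannot come right after the subtractive pair IV: once I is subtracted in IV, the next symbol must be smaller than I

No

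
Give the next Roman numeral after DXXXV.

DXXXV = 535, so the next integer is 535 + 1 = 536

DXXXVI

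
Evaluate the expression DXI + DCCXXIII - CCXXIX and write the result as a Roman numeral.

DXI = 511, DCCXXIII = 723, CCXXIX = 229
511 + 723 = 1234
1234 - 229 = 1005

MV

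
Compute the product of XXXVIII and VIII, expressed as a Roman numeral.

XXXVIII = 38
VIII = 8
38 × 8 = 304

CCCIV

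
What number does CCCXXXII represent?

CCCXXXII: C=100, C=100, C=100, X=10, X=10, X=10, I=1, I=1
100 + 100 + 100 + 10 + 10 + 10 + 1 + 1 = 332

332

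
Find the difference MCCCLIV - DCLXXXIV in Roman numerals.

MCCCLIV = 1354
DCLXXXIV = 684
1354 - 684 = 670

DCLXX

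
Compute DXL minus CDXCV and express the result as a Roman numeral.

DXL = 540
CDXCV = 495
540 - 495 = 45

XLV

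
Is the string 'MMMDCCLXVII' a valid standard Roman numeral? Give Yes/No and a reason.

'MMMDCCLXVII': Check the rules: uses only the symbols I, V, X, L, C, D, M; no symbol is repeated more than three times in a row; V, L and D each appear at most once; no smaller symbol precedes a larger one (values never increase from left to right). Value: M (1000) + M (1000) + M (1000) + D (500) + C (100) + C (100) + L (50) + X (10) + V (5) + I (1) + I (1) = 3767. So it is a valid standard Roman numeral.

Yes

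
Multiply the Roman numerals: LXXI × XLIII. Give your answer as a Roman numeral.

LXXI = 71
XLIII = 43
71 × 43 = 3053

MMMLIII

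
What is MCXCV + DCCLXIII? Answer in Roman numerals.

MCXCV = 1195
DCCLXIII = 763
1195 + 763 = 1958

MCMLVIII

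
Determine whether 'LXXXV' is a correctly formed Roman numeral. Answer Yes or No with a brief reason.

'LXXXV': Check the rules: uses only the symbols I, V, X, L, C, D, M; no symbol is repeated more than three times in a row; V, L and D each appear at most once; no smaller symbol precedes a larger one (values never increase from left to right). Value: L (50) + X (10) + X (10) + X (10) + V (5) = 85. So it is a valid standard Roman numeral.

Yes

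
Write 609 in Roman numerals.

Convert 609 to Roman numerals:
  609 contains 1×500 (D)
  109 contains 1×100 (C)
  9 contains 1×9 (IX)

DCIX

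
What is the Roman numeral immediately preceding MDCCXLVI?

MDCCXLVI = 1746, so the previous integer is 1746 - 1 = 1745

MDCCXLV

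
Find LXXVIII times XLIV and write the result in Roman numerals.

LXXVIII = 78
XLIV = 44
78 × 44 = 3432

MMMCDXXXII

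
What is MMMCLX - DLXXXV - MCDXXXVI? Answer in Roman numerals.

MMMCLX = 3160, DLXXXV = 585, MCDXXXVI = 1436
3160 - 585 = 2575
2575 - 1436 = 1139

MCXXXIX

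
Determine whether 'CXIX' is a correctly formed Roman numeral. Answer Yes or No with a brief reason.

'CXIX': Check the rules: uses only the symbols I, V, X, L, C, D, M; no symbol is repeated more than three times in a row; V, L and D each appear at most once; the only place a smaller symbol precedes a larger one is the allowed subtractive pair IX, the symbol right after such a pair (if any) is smaller than the pair's first symbol, and otherwise the values never increase from left to right. Value: C (100) + X (10) + IX (9) = 119. So it is a valid standard Roman numeral.

Yes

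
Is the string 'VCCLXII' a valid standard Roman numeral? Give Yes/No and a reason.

'VCCLXII': Invalid subtractive combination: VC

No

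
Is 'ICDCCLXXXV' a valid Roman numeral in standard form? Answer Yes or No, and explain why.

'ICDCCLXXXV': Invalid subtractive combination: IC

No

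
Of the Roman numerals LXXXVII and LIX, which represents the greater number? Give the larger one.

LXXXVII = 87
LIX = 59
87 is larger

LXXXVII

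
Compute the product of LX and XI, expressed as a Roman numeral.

LX = 60
XI = 11
60 × 11 = 660

DCLX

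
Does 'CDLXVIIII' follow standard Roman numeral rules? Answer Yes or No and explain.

'CDLXVIIII': More than 3 consecutive I's

No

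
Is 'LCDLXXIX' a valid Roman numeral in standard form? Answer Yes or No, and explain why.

'LCDLXXIX': L should not appear more than once

No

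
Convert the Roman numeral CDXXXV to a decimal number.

CDXXXV: CD=400, X=10, X=10, X=10, V=5
400 + 10 + 10 + 10 + 5 = 435

435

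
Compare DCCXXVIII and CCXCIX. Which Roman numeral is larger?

DCCXXVIII = 728
CCXCIX = 299
728 is larger

DCCXXVIII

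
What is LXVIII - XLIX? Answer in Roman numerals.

LXVIII = 68
XLIX = 49
68 - 49 = 19

XIX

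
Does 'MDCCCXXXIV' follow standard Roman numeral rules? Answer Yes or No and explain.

'MDCCCXXXIV': Check the rules: uses only the symbols I, V, X, L, C, D, M; no symbol is repeated more than three times in a row; V, L and D each appear at most once; the only place a smaller symbol precedes a larger one is the allowed subtractive pair IV, the symbol right after such a pair (if any) is smaller than the pair's first symbol, and otherwise the values never increase from left to right. Value: M (1000) + D (500) + C (100) + C (100) + C (100) + X (10) + X (10) + X (10) + IV (4) = 1834. So it is a valid standard Roman numeral.

Yes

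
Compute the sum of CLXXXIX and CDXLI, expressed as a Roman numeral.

CLXXXIX = 189
CDXLI = 441
189 + 441 = 630

DCXXX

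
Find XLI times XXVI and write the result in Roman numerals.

XLI = 41
XXVI = 26
41 × 26 = 1066

MLXVI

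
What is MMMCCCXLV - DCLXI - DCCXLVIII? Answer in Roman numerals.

MMMCCCXLV = 3345, DCLXI = 661, DCCXLVIII = 748
3345 - 661 = 2684
2684 - 748 = 1936

MCMXXXVI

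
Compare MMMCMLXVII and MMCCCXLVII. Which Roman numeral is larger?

MMMCMLXVII = 3967
MMCCCXLVII = 2347
3967 is larger

MMMCMLXVII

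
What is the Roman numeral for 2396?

Convert 2396 to Roman numerals:
  2396 contains 2×1000 (MM)
  396 contains 3×100 (CCC)
  96 contains 1×90 (XC)
  6 contains 1×5 (V)
  1 contains 1×1 (I)

MMCCCXCVI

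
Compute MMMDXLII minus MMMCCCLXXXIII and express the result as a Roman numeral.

MMMDXLII = 3542
MMMCCCLXXXIII = 3383
3542 - 3383 = 159

CLIX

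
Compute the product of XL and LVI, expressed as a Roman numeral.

XL = 40
LVI = 56
40 × 56 = 2240

MMCCXL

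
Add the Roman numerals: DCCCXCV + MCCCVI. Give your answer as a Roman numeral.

DCCCXCV = 895
MCCCVI = 1306
895 + 1306 = 2201

MMCCI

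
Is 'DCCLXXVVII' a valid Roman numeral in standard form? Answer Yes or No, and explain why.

'DCCLXXVVII': V should not appear more than once

No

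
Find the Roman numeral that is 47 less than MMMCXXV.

MMMCXXV = 3125
3125 - 47 = 3078

MMMLXXVIII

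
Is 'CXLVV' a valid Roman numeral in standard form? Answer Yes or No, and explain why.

'CXLVV': V should not appear more than once

No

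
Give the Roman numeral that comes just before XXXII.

XXXII = 32, so the previous integer is 32 - 1 = 31

XXXI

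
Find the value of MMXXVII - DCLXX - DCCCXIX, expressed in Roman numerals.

MMXXVII = 2027, DCLXX = 670, DCCCXIX = 819
2027 - 670 = 1357
1357 - 819 = 538

DXXXVIII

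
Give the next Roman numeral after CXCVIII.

CXCVIII = 198; next is 199

CXCIX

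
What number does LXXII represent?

LXXII: L=50, X=10, X=10, I=1, I=1
50 + 10 + 10 + 1 + 1 = 72

72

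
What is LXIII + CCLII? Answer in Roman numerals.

LXIII = 63
CCLII = 252
63 + 252 = 315

CCCXV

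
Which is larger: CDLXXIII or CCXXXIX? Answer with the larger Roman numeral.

CDLXXIII = 473
CCXXXIX = 239
473 is larger

CDLXXIII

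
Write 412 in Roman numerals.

Convert 412 to Roman numerals:
  412 contains 1×400 (CD)
  12 contains 1×10 (X)
  2 contains 2×1 (II)

CDXII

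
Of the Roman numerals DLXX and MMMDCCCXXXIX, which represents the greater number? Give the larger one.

DLXX = 570
MMMDCCCXXXIX = 3839
3839 is larger

MMMDCCCXXXIX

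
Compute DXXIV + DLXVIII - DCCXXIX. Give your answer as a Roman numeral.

DXXIV = 524, DLXVIII = 568, DCCXXIX = 729
524 + 568 = 1092
1092 - 729 = 363

CCCLXIII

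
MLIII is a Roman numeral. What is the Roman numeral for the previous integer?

MLIII = 1053; previous is 1052

MLII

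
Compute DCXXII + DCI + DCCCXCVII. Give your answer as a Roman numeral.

DCXXII = 622, DCI = 601, DCCCXCVII = 897
622 + 601 = 1223
1223 + 897 = 2120

MMCXX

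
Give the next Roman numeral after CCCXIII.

CCCXIII = 313; next is 314

CCCXIV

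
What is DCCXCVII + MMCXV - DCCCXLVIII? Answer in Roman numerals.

DCCXCVII = 797, MMCXV = 2115, DCCCXLVIII = 848
797 + 2115 = 2912
2912 - 848 = 2064

MMLXIV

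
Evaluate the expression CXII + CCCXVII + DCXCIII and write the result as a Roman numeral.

CXII = 112, CCCXVII = 317, DCXCIII = 693
112 + 317 = 429
429 + 693 = 1122

MCXXII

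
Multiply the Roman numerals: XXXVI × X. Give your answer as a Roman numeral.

XXXVI = 36
X = 10
36 × 10 = 360

CCCLX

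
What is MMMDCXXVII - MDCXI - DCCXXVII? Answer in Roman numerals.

MMMDCXXVII = 3627, MDCXI = 1611, DCCXXVII = 727
3627 - 1611 = 2016
2016 - 727 = 1289

MCCLXXXIX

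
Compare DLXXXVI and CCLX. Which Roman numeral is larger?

DLXXXVI = 586
CCLX = 260
586 is larger

DLXXXVI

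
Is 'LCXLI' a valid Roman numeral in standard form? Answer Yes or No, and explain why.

'LCXLI': L should not appear more than once

No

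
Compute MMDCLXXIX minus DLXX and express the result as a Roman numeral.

MMDCLXXIX = 2679
DLXX = 570
2679 - 570 = 2109

MMCIX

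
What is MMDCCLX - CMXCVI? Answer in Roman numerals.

MMDCCLX = 2760
CMXCVI = 996
2760 - 996 = 1764

MDCCLXIV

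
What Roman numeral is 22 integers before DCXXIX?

DCXXIX = 629
629 - 22 = 607

DCVII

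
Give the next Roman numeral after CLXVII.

CLXVII = 167, so the next integer is 167 + 1 = 168

CLXVIII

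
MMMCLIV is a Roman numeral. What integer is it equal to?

MMMCLIV: M=1000, M=1000, M=1000, C=100, L=50, IV=4
1000 + 1000 + 1000 + 100 + 50 + 4 = 3154

3154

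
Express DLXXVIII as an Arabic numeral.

DLXXVIII: D=500, L=50, X=10, X=10, V=5, I=1, I=1, I=1
500 + 50 + 10 + 10 + 5 + 1 + 1 + 1 = 578

578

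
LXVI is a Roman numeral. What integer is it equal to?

LXVI: L=50, X=10, V=5, I=1
50 + 10 + 5 + 1 = 66

66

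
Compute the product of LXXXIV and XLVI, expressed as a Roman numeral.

LXXXIV = 84
XLVI = 46
84 × 46 = 3864

MMMDCCCLXIV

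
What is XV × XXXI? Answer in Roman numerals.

XV = 15
XXXI = 31
15 × 31 = 465

CDLXV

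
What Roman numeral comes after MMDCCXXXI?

MMDCCXXXI = 2731; next is 2732

MMDCCXXXII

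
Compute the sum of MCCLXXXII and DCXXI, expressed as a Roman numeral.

MCCLXXXII = 1282
DCXXI = 621
1282 + 621 = 1903

MCMIII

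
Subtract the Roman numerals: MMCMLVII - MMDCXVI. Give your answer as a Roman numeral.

MMCMLVII = 2957
MMDCXVI = 2616
2957 - 2616 = 341

CCCXLI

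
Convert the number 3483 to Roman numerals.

Convert 3483 to Roman numerals:
  3483 contains 3×1000 (MMM)
  483 contains 1×400 (CD)
  83 contains 1×50 (L)
  33 contains 3×10 (XXX)
  3 contains 3×1 (III)

MMMCDLXXXIII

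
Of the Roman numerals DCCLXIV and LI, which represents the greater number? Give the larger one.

DCCLXIV = 764
LI = 51
764 is larger

DCCLXIV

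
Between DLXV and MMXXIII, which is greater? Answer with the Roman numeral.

DLXV = 565
MMXXIII = 2023
2023 is larger

MMXXIII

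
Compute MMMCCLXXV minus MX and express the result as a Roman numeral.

MMMCCLXXV = 3275
MX = 1010
3275 - 1010 = 2265

MMCCLXV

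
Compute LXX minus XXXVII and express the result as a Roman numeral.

LXX = 70
XXXVII = 37
70 - 37 = 33

XXXIII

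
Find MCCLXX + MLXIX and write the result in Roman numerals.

MCCLXX = 1270
MLXIX = 1069
1270 + 1069 = 2339

MMCCCXXXIX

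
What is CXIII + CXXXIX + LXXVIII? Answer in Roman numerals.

CXIII = 113, CXXXIX = 139, LXXVIII = 78
113 + 139 = 252
252 + 78 = 330

CCCXXX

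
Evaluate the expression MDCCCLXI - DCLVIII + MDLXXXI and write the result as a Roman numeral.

MDCCCLXI = 1861, DCLVIII = 658, MDLXXXI = 1581
1861 - 658 = 1203
1203 + 1581 = 2784

MMDCCLXXXIV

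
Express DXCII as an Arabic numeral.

DXCII: D=500, XC=90, I=1, I=1
500 + 90 + 1 + 1 = 592

592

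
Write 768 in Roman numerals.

Convert 768 to Roman numerals:
  768 contains 1×500 (D)
  268 contains 2×100 (CC)
  68 contains 1×50 (L)
  18 contains 1×10 (X)
  8 contains 1×5 (V)
  3 contains 3×1 (III)

DCCLXVIII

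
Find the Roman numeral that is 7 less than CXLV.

CXLV = 145
145 - 7 = 138

CXXXVIII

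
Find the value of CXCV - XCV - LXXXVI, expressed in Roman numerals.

CXCV = 195, XCV = 95, LXXXVI = 86
195 - 95 = 100
100 - 86 = 14

XIV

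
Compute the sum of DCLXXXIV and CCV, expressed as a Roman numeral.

DCLXXXIV = 684
CCV = 205
684 + 205 = 889

DCCCLXXXIX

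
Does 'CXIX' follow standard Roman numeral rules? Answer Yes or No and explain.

'CXIX': Check the rules: uses only the symbols I, V, X, L, C, D, M; no symbol is repeated more than three times in a row; V, L and D each appear at most once; the only place a smaller symbol precedes a larger one is the allowed subtractive pair IX, the symbol right after such a pair (if any) is smaller than the pair's first symbol, and otherwise the values never increase from left to right. Value: C (100) + X (10) + IX (9) = 119. So it is a valid standard Roman numeral.

Yes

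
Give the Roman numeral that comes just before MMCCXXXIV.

MMCCXXXIV = 2234; previous is 2233

MMCCXXXIII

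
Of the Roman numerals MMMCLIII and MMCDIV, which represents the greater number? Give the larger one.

MMMCLIII = 3153
MMCDIV = 2404
3153 is larger

MMMCLIII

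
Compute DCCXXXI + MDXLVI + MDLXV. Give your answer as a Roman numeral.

DCCXXXI = 731, MDXLVI = 1546, MDLXV = 1565
731 + 1546 = 2277
2277 + 1565 = 3842

MMMDCCCXLII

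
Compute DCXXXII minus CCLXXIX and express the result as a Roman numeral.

DCXXXII = 632
CCLXXIX = 279
632 - 279 = 353

CCCLIII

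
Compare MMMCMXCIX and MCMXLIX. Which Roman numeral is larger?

MMMCMXCIX = 3999
MCMXLIX = 1949
3999 is larger

MMMCMXCIX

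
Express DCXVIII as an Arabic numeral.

DCXVIII: D=500, C=100, X=10, V=5, I=1, I=1, I=1
500 + 100 + 10 + 5 + 1 + 1 + 1 = 618

618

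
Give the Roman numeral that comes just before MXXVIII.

MXXVIII = 1028; previous is 1027

MXXVII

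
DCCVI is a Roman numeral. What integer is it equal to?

DCCVI: D=500, C=100, C=100, V=5, I=1
500 + 100 + 100 + 5 + 1 = 706

706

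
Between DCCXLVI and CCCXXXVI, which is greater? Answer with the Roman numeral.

DCCXLVI = 746
CCCXXXVI = 336
746 is larger

DCCXLVI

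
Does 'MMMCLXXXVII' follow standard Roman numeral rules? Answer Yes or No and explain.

'MMMCLXXXVII': Check the rules: uses only the symbols I, V, X, L, C, D, M; no symbol is repeated more than three times in a row; V, L and D each appear at most once; no smaller symbol precedes a larger one (values never increase from left to right). Value: M (1000) + M (1000) + M (1000) + C (100) + L (50) + X (10) + X (10) + X (10) + V (5) + I (1) + I (1) = 3187. So it is a valid standard Roman numeral.

Yes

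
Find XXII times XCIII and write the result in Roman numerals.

XXII = 22
XCIII = 93
22 × 93 = 2046

MMXLVI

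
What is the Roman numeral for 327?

Convert 327 to Roman numerals:
  327 contains 3×100 (CCC)
  27 contains 2×10 (XX)
  7 contains 1×5 (V)
  2 contains 2×1 (II)

CCCXXVII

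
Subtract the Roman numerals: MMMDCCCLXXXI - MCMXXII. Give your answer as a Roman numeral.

MMMDCCCLXXXI = 3881
MCMXXII = 1922
3881 - 1922 = 1959

MCMLIX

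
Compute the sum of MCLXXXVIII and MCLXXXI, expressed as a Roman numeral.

MCLXXXVIII = 1188
MCLXXXI = 1181
1188 + 1181 = 2369

MMCCCLXIX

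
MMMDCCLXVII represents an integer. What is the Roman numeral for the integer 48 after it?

MMMDCCLXVII = 3767
3767 + 48 = 3815

MMMDCCCXV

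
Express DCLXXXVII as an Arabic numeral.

DCLXXXVII: D=500, C=100, L=50, X=10, X=10, X=10, V=5, I=1, I=1
500 + 100 + 50 + 10 + 10 + 10 + 5 + 1 + 1 = 687

687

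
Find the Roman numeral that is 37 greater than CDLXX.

CDLXX = 470
470 + 37 = 507

DVII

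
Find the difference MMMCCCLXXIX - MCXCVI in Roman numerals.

MMMCCCLXXIX = 3379
MCXCVI = 1196
3379 - 1196 = 2183

MMCLXXXIII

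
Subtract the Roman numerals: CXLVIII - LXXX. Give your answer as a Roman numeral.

CXLVIII = 148
LXXX = 80
148 - 80 = 68

LXVIII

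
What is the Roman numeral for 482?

Convert 482 to Roman numerals:
  482 contains 1×400 (CD)
  82 contains 1×50 (L)
  32 contains 3×10 (XXX)
  2 contains 2×1 (II)

CDLXXXII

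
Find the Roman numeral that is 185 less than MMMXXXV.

MMMXXXV = 3035
3035 - 185 = 2850

MMDCCCL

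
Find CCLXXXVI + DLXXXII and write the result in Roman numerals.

CCLXXXVI = 286
DLXXXII = 582
286 + 582 = 868

DCCCLXVIII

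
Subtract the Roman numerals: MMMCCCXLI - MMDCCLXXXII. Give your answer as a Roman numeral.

MMMCCCXLI = 3341
MMDCCLXXXII = 2782
3341 - 2782 = 559

DLIX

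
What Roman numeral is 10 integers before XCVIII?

XCVIII = 98
98 - 10 = 88

LXXXVIII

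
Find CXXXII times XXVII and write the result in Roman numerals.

CXXXII = 132
XXVII = 27
132 × 27 = 3564

MMMDLXIV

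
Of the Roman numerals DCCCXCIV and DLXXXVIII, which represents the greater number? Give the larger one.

DCCCXCIV = 894
DLXXXVIII = 588
894 is larger

DCCCXCIV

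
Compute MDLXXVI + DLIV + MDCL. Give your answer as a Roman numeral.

MDLXXVI = 1576, DLIV = 554, MDCL = 1650
1576 + 554 = 2130
2130 + 1650 = 3780

MMMDCCLXXX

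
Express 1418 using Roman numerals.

Convert 1418 to Roman numerals:
  1418 contains 1×1000 (M)
  418 contains 1×400 (CD)
  18 contains 1×10 (X)
  8 contains 1×5 (V)
  3 contains 3×1 (III)

MCDXVIII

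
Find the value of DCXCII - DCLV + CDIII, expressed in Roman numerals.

DCXCII = 692, DCLV = 655, CDIII = 403
692 - 655 = 37
37 + 403 = 440

CDXL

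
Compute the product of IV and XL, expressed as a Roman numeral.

IV = 4
XL = 40
4 × 40 = 160

CLX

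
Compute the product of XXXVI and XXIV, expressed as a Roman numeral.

XXXVI = 36
XXIV = 24
36 × 24 = 864

DCCCLXIV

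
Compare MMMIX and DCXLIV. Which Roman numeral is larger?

MMMIX = 3009
DCXLIV = 644
3009 is larger

MMMIX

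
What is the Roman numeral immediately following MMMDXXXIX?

MMMDXXXIX = 3539; next is 3540

MMMDXL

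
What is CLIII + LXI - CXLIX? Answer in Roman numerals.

CLIII = 153, LXI = 61, CXLIX = 149
153 + 61 = 214
214 - 149 = 65

LXV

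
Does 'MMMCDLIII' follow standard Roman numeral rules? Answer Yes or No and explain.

'MMMCDLIII': Check the rules: uses only the symbols I, V, X, L, C, D, M; no symbol is repeated more than three times in a row; V, L and D each appear at most once; the only place a smaller symbol precedes a larger one is the allowed subtractive pair CD, the symbol right after such a pair (if any) is smaller than the pair's first symbol, and otherwise the values never increase from left to right. Value: M (1000) + M (1000) + M (1000) + CD (400) + L (50) + I (1) + I (1) + I (1) = 3453. So it is a valid standard Roman numeral.

Yes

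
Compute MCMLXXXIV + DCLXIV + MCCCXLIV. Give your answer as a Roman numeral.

MCMLXXXIV = 1984, DCLXIV = 664, MCCCXLIV = 1344
1984 + 664 = 2648
2648 + 1344 = 3992

MMMCMXCII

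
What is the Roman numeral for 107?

Convert 107 to Roman numerals:
  107 contains 1×100 (C)
  7 contains 1×5 (V)
  2 contains 2×1 (II)

CVII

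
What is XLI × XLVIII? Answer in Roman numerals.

XLI = 41
XLVIII = 48
41 × 48 = 1968

MCMLXVIII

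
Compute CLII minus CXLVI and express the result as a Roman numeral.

CLII = 152
CXLVI = 146
152 - 146 = 6

VI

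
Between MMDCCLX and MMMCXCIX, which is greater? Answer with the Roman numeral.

MMDCCLX = 2760
MMMCXCIX = 3199
3199 is larger

MMMCXCIX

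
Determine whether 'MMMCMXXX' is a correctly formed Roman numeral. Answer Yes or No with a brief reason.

'MMMCMXXX': Check the rules: uses only the symbols I, V, X, L, C, D, M; no symbol is repeated more than three times in a row; V, L and D each appear at most once; the only place a smaller symbol precedes a larger one is the allowed subtractive pair CM, the symbol right after such a pair (if any) is smaller than the pair's first symbol, and otherwise the values never increase from left to right. Value: M (1000) + M (1000) + M (1000) + CM (900) + X (10) + X (10) + X (10) = 3930. So it is a valid standard Roman numeral.

Yes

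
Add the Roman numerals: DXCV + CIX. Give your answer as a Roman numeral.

DXCV = 595
CIX = 109
595 + 109 = 704

DCCIV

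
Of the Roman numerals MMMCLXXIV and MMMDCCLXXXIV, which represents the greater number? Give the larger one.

MMMCLXXIV = 3174
MMMDCCLXXXIV = 3784
3784 is larger

MMMDCCLXXXIV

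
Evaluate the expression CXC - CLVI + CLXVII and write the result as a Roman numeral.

CXC = 190, CLVI = 156, CLXVII = 167
190 - 156 = 34
34 + 167 = 201

CCI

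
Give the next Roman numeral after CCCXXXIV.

CCCXXXIV = 334; next is 335

CCCXXXV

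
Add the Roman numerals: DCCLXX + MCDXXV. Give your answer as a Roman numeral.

DCCLXX = 770
MCDXXV = 1425
770 + 1425 = 2195

MMCXCV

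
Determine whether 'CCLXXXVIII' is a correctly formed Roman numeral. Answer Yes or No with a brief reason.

'CCLXXXVIII': Check the rules: uses only the symbols I, V, X, L, C, D, M; no symbol is repeated more than three times in a row; V, L and D each appear at most once; no smaller symbol precedes a larger one (values never increase from left to right). Value: C (100) + C (100) + L (50) + X (10) + X (10) + X (10) + V (5) + I (1) + I (1) + I (1) = 288. So it is a valid standard Roman numeral.

Yes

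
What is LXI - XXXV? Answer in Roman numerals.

LXI = 61
XXXV = 35
61 - 35 = 26

XXVI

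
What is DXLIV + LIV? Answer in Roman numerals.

DXLIV = 544
LIV = 54
544 + 54 = 598

DXCVIII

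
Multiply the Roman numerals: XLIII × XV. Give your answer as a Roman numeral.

XLIII = 43
XV = 15
43 × 15 = 645

DCXLV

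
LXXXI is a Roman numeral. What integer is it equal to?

LXXXI: L=50, X=10, X=10, X=10, I=1
50 + 10 + 10 + 10 + 1 = 81

81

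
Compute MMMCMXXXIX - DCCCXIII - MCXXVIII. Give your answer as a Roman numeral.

MMMCMXXXIX = 3939, DCCCXIII = 813, MCXXVIII = 1128
3939 - 813 = 3126
3126 - 1128 = 1998

MCMXCVIII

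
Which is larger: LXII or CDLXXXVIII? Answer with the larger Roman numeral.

LXII = 62
CDLXXXVIII = 488
488 is larger

CDLXXXVIII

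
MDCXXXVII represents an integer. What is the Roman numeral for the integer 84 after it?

MDCXXXVII = 1637
1637 + 84 = 1721

MDCCXXI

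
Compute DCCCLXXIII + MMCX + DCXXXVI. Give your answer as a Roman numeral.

DCCCLXXIII = 873, MMCX = 2110, DCXXXVI = 636
873 + 2110 = 2983
2983 + 636 = 3619

MMMDCXIX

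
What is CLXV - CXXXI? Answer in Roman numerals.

CLXV = 165
CXXXI = 131
165 - 131 = 34

XXXIV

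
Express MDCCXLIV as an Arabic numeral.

MDCCXLIV: M=1000, D=500, C=100, C=100, XL=40, IV=4
1000 + 500 + 100 + 100 + 40 + 4 = 1744

1744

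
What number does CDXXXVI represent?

CDXXXVI: CD=400, X=10, X=10, X=10, V=5, I=1
400 + 10 + 10 + 10 + 5 + 1 = 436

436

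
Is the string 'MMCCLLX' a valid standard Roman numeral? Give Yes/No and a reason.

'MMCCLLX': L should not appear more than once

No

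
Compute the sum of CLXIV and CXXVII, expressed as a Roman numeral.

CLXIV = 164
CXXVII = 127
164 + 127 = 291

CCXCI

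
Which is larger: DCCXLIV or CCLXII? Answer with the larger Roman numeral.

DCCXLIV = 744
CCLXII = 262
744 is larger

DCCXLIV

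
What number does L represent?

L: L=50

50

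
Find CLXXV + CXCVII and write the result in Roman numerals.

CLXXV = 175
CXCVII = 197
175 + 197 = 372

CCCLXXII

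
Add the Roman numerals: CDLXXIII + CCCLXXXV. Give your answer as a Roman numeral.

CDLXXIII = 473
CCCLXXXV = 385
473 + 385 = 858

DCCCLVIII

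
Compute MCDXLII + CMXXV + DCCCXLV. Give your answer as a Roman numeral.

MCDXLII = 1442, CMXXV = 925, DCCCXLV = 845
1442 + 925 = 2367
2367 + 845 = 3212

MMMCCXII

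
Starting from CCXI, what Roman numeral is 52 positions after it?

CCXI = 211
211 + 52 = 263

CCLXIII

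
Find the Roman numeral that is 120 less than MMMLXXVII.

MMMLXXVII = 3077
3077 - 120 = 2957

MMCMLVII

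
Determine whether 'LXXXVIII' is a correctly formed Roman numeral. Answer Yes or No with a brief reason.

'LXXXVIII': Check the rules: uses only the symbols I, V, X, L, C, D, M; no symbol is repeated more than three times in a row; V, L and D each appear at most once; no smaller symbol precedes a larger one (values never increase from left to right). Value: L (50) + X (10) + X (10) + X (10) + V (5) + I (1) + I (1) + I (1) = 88. So it is a valid standard Roman numeral.

Yes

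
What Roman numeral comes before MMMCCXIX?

MMMCCXIX = 3219, so the previous integer is 3219 - 1 = 3218

MMMCCXVIII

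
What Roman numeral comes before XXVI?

XXVI = 26; previous is 25

XXV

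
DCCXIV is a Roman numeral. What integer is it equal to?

DCCXIV: D=500, C=100, C=100, X=10, IV=4
500 + 100 + 100 + 10 + 4 = 714

714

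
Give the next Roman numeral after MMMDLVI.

MMMDLVI = 3556; next is 3557

MMMDLVII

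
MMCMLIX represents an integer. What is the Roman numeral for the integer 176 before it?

MMCMLIX = 2959
2959 - 176 = 2783

MMDCCLXXXIII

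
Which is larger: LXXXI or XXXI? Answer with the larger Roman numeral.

LXXXI = 81
XXXI = 31
81 is larger

LXXXI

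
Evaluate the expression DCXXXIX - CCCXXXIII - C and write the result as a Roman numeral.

DCXXXIX = 639, CCCXXXIII = 333, C = 100
639 - 333 = 306
306 - 100 = 206

CCVI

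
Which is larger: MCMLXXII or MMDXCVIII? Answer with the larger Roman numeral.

MCMLXXII = 1972
MMDXCVIII = 2598
2598 is larger

MMDXCVIII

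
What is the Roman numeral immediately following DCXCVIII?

DCXCVIII = 698, so the next integer is 698 + 1 = 699

DCXCIX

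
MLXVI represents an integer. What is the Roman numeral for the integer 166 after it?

MLXVI = 1066
1066 + 166 = 1232

MCCXXXII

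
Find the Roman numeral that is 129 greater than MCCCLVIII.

MCCCLVIII = 1358
1358 + 129 = 1487

MCDLXXXVII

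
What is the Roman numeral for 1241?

Convert 1241 to Roman numerals:
  1241 contains 1×1000 (M)
  241 contains 2×100 (CC)
  41 contains 1×40 (XL)
  1 contains 1×1 (I)

MCCXLI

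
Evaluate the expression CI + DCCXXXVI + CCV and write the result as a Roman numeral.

CI = 101, DCCXXXVI = 736, CCV = 205
101 + 736 = 837
837 + 205 = 1042

MXLII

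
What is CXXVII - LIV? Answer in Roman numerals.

CXXVII = 127
LIV = 54
127 - 54 = 73

LXXIII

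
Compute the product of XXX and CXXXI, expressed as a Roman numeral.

XXX = 30
CXXXI = 131
30 × 131 = 3930

MMMCMXXX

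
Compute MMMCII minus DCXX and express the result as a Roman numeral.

MMMCII = 3102
DCXX = 620
3102 - 620 = 2482

MMCDLXXXII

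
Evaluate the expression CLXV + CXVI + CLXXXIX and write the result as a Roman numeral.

CLXV = 165, CXVI = 116, CLXXXIX = 189
165 + 116 = 281
281 + 189 = 470

CDLXX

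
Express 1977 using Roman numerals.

Convert 1977 to Roman numerals:
  1977 contains 1×1000 (M)
  977 contains 1×900 (CM)
  77 contains 1×50 (L)
  27 contains 2×10 (XX)
  7 contains 1×5 (V)
  2 contains 2×1 (II)

MCMLXXVII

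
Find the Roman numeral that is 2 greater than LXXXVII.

LXXXVII = 87
87 + 2 = 89

LXXXIX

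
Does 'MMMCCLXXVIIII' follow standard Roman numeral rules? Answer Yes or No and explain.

'MMMCCLXXVIIII': More than 3 consecutive I's

No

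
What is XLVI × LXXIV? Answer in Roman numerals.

XLVI = 46
LXXIV = 74
46 × 74 = 3404

MMMCDIV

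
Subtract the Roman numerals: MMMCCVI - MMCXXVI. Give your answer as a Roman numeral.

MMMCCVI = 3206
MMCXXVI = 2126
3206 - 2126 = 1080

MLXXX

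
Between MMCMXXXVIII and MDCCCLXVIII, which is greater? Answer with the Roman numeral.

MMCMXXXVIII = 2938
MDCCCLXVIII = 1868
2938 is larger

MMCMXXXVIII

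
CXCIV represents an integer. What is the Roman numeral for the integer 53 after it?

CXCIV = 194
194 + 53 = 247

CCXLVII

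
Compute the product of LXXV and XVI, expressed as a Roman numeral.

LXXV = 75
XVI = 16
75 × 16 = 1200

MCC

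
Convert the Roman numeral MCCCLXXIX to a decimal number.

MCCCLXXIX: M=1000, C=100, C=100, C=100, L=50, X=10, X=10, IX=9
1000 + 100 + 100 + 100 + 50 + 10 + 10 + 9 = 1379

1379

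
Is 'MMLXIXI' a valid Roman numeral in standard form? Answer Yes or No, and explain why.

'MMLXIXI': I cannot come right after the subtractive pair IX: once I is subtracted in IX, the next symbol must be smaller than I

No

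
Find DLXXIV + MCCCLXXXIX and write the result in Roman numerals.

DLXXIV = 574
MCCCLXXXIX = 1389
574 + 1389 = 1963

MCMLXIII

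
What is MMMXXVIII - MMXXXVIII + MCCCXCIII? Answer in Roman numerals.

MMMXXVIII = 3028, MMXXXVIII = 2038, MCCCXCIII = 1393
3028 - 2038 = 990
990 + 1393 = 2383

MMCCCLXXXIII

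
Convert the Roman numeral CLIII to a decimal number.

CLIII: C=100, L=50, I=1, I=1, I=1
100 + 50 + 1 + 1 + 1 = 153

153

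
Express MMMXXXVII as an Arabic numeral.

MMMXXXVII: M=1000, M=1000, M=1000, X=10, X=10, X=10, V=5, I=1, I=1
1000 + 1000 + 1000 + 10 + 10 + 10 + 5 + 1 + 1 = 3037

3037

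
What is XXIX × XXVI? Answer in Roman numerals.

XXIX = 29
XXVI = 26
29 × 26 = 754

DCCLIV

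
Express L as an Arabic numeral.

L: L=50

50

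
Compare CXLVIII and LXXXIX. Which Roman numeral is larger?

CXLVIII = 148
LXXXIX = 89
148 is larger

CXLVIII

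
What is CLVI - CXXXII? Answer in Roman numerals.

CLVI = 156
CXXXII = 132
156 - 132 = 24

XXIV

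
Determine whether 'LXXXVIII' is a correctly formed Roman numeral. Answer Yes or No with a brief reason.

'LXXXVIII': Check the rules: uses only the symbols I, V, X, L, C, D, M; no symbol is repeated more than three times in a row; V, L and D each appear at most once; no smaller symbol precedes a larger one (values never increase from left to right). Value: L (50) + X (10) + X (10) + X (10) + V (5) + I (1) + I (1) + I (1) = 88. So it is a valid standard Roman numeral.

Yes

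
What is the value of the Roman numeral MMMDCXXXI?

MMMDCXXXI: M=1000, M=1000, M=1000, D=500, C=100, X=10, X=10, X=10, I=1
1000 + 1000 + 1000 + 500 + 100 + 10 + 10 + 10 + 1 = 3631

3631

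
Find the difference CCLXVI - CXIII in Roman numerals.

CCLXVI = 266
CXIII = 113
266 - 113 = 153

CLIII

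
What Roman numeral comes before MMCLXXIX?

MMCLXXIX = 2179; previous is 2178

MMCLXXVIII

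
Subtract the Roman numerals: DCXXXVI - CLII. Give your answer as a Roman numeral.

DCXXXVI = 636
CLII = 152
636 - 152 = 484

CDLXXXIV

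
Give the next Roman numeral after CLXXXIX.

CLXXXIX = 189, so the next integer is 189 + 1 = 190

CXC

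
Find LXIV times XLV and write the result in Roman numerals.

LXIV = 64
XLV = 45
64 × 45 = 2880

MMDCCCLXXX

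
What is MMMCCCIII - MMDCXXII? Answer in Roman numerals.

MMMCCCIII = 3303
MMDCXXII = 2622
3303 - 2622 = 681

DCLXXXI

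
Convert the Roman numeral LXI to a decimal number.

LXI: L=50, X=10, I=1
50 + 10 + 1 = 61

61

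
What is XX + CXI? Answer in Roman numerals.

XX = 20
CXI = 111
20 + 111 = 131

CXXXI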